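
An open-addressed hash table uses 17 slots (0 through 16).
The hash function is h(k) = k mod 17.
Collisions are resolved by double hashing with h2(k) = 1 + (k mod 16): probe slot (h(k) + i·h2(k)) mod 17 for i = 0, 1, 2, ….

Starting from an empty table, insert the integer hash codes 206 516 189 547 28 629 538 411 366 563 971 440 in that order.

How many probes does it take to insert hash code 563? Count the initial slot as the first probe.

3

206 hashes to 2; slot 2 is free → place at 2.
516 hashes to 6; slot 6 is free → place at 6.
189 hashes to 2, h2=14; 2 taken → place at 16.
547 hashes to 3; slot 3 is free → place at 3.
28 hashes to 11; slot 11 is free → place at 11.
629 hashes to 0; slot 0 is free → place at 0.
538 hashes to 11, h2=11; 11 taken → place at 5.
411 hashes to 3, h2=12; 3 taken → place at 15.
366 hashes to 9; slot 9 is free → place at 9.
563 hashes to 2, h2=4; 2,6 taken → place at 10.
971 hashes to 2, h2=12; 2 taken → place at 14.
440 hashes to 15, h2=9; 15 taken → place at 7.
Table: [629, -, 206, 547, -, 538, 516, 440, -, 366, 563, 28, -, -, 971, 411, 189]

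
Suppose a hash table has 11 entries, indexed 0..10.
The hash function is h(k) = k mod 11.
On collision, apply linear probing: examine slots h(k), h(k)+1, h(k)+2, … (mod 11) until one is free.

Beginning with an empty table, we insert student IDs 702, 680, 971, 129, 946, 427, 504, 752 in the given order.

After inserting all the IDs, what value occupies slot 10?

680

702 hashes to 9; slot 9 is free → place at 9.
680 hashes to 9; 9 taken → place at 10.
971 hashes to 3; slot 3 is free → place at 3.
129 hashes to 8; slot 8 is free → place at 8.
946 hashes to 0; slot 0 is free → place at 0.
427 hashes to 9; 9,10,0 taken → place at 1.
504 hashes to 9; 9,10,0,1 taken → place at 2.
752 hashes to 4; slot 4 is free → place at 4.
Table: [946, 427, 504, 971, 752, —, —, —, 129, 702, 680]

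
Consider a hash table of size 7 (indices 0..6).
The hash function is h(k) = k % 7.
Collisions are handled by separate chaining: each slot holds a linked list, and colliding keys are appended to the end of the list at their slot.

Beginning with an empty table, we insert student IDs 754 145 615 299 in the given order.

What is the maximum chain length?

3

Insert 754: h=5, bucket 5 empty -> new chain.
Insert 145: h=5, bucket 5 nonempty -> append to chain.
Insert 615: h=6, bucket 6 empty -> new chain.
Insert 299: h=5, bucket 5 nonempty -> append to chain.
Final buckets:
0: _
1: _
2: _
3: _
4: _
5: 754 -> 145 -> 299
6: 615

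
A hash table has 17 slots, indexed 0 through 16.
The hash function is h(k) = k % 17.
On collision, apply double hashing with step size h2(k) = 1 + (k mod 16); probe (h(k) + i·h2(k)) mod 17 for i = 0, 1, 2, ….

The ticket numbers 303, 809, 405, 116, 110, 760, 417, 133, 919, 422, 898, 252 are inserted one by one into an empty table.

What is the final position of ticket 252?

303 hashes to 14; slot 14 is free -> place at 14.
809 hashes to 10; slot 10 is free -> place at 10.
405 hashes to 14, h2=6; 14 taken -> place at 3.
116 hashes to 14, h2=5; 14 taken -> place at 2.
110 hashes to 8; slot 8 is free -> place at 8.
760 hashes to 12; slot 12 is free -> place at 12.
417 hashes to 9; slot 9 is free -> place at 9.
133 hashes to 14, h2=6; 14,3,9 taken -> place at 15.
919 hashes to 1; slot 1 is free -> place at 1.
422 hashes to 14, h2=7; 14 taken -> place at 4.
898 hashes to 14, h2=3; 14 taken -> place at 0.
252 hashes to 14, h2=13; 14,10 taken -> place at 6.
Table: [898, 919, 116, 405, 422, -, 252, -, 110, 417, 809, -, 760, -, 303, 133, -]

6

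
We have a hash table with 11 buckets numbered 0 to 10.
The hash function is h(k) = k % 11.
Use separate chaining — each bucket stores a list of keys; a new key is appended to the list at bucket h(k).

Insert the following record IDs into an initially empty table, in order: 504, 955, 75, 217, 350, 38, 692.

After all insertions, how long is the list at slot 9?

4

504 -> bucket 9
955 -> bucket 9 (collision)
75 -> bucket 9 (collision)
217 -> bucket 8
350 -> bucket 9 (collision)
38 -> bucket 5
692 -> bucket 10
Final buckets:
0: _
1: _
2: _
3: _
4: _
5: 38
6: _
7: _
8: 217
9: 504 -> 955 -> 75 -> 350
10: 692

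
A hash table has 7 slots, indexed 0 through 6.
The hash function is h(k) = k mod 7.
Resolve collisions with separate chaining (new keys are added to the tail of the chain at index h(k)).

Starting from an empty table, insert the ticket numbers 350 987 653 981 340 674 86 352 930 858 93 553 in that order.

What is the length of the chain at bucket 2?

5

350 -> bucket 0
987 -> bucket 0 (collision)
653 -> bucket 2
981 -> bucket 1
340 -> bucket 4
674 -> bucket 2 (collision)
86 -> bucket 2 (collision)
352 -> bucket 2 (collision)
930 -> bucket 6
858 -> bucket 4 (collision)
93 -> bucket 2 (collision)
553 -> bucket 0 (collision)
Final buckets:
0: 350 -> 987 -> 553
1: 981
2: 653 -> 674 -> 86 -> 352 -> 93
3: —
4: 340 -> 858
5: —
6: 930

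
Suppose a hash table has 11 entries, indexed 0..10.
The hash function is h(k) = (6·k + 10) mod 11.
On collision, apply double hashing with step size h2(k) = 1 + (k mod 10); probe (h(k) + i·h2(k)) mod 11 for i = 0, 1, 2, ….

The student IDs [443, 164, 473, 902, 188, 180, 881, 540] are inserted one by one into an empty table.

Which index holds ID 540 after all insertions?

443: h=6 -> slot 6
164: h=4 -> slot 4
473: h=10 -> slot 10
902: h=10, h2=3, probe 10,2 -> slot 2
188: h=5 -> slot 5
180: h=1 -> slot 1
881: h=5, h2=2, probe 5,7 -> slot 7
540: h=5, h2=1, probe 5,6,7,8 -> slot 8
Table: [-, 180, 902, -, 164, 188, 443, 881, 540, -, 473]

8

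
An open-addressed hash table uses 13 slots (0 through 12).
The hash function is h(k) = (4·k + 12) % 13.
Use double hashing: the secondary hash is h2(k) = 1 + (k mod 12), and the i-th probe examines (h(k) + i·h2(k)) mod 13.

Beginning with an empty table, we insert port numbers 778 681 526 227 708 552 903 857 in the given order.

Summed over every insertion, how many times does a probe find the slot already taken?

778 hashes to 4; slot 4 is free -> place at 4.
681 hashes to 6; slot 6 is free -> place at 6.
526 hashes to 10; slot 10 is free -> place at 10.
227 hashes to 10, h2=12; 10 taken -> place at 9.
708 hashes to 10, h2=1; 10 taken -> place at 11.
552 hashes to 10, h2=1; 10,11 taken -> place at 12.
903 hashes to 10, h2=4; 10 taken -> place at 1.
857 hashes to 8; slot 8 is free -> place at 8.
Table: [., 903, ., ., 778, ., 681, ., 857, 227, 526, 708, 552]

5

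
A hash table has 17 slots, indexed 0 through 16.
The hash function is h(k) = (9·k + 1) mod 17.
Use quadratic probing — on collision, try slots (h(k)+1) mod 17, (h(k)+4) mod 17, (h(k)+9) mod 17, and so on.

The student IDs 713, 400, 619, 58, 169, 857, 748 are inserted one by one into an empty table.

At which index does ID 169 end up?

10

Insert 713: h=9, slot 9 empty => index 9.
Insert 400: h=14, slot 14 empty => index 14.
Insert 619: h=13, slot 13 empty => index 13.
Insert 58: h=13, slots 13,14 occupied => index 0.
Insert 169: h=9, slot 9 occupied => index 10.
Insert 857: h=13, slots 13,14,0 occupied => index 5.
Insert 748: h=1, slot 1 empty => index 1.
Table: [58, 748, —, —, —, 857, —, —, —, 713, 169, —, —, 619, 400, —, —]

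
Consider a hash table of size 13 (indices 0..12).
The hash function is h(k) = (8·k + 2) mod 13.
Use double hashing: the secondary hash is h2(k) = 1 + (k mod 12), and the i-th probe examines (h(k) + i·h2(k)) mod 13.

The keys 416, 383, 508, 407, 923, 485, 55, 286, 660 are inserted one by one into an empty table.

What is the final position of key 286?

Insert 416: h=2, slot 2 empty => index 2.
Insert 383: h=11, slot 11 empty => index 11.
Insert 508: h=10, slot 10 empty => index 10.
Insert 407: h=8, slot 8 empty => index 8.
Insert 923: h=2, h2=12, slot 2 occupied => index 1.
Insert 485: h=8, h2=6, slots 8,1 occupied => index 7.
Insert 55: h=0, slot 0 empty => index 0.
Insert 286: h=2, h2=11, slots 2,0,11 occupied => index 9.
Insert 660: h=4, slot 4 empty => index 4.
Table: [55, 923, 416, _, 660, _, _, 485, 407, 286, 508, 383, _]

9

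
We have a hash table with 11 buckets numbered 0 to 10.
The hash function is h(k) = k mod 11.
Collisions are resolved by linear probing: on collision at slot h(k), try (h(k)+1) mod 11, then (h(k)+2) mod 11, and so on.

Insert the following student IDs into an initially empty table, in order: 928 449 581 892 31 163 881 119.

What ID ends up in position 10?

581

928 hashes to 4; slot 4 is free -> place at 4.
449 hashes to 9; slot 9 is free -> place at 9.
581 hashes to 9; 9 taken -> place at 10.
892 hashes to 1; slot 1 is free -> place at 1.
31 hashes to 9; 9,10 taken -> place at 0.
163 hashes to 9; 9,10,0,1 taken -> place at 2.
881 hashes to 1; 1,2 taken -> place at 3.
119 hashes to 9; 9,10,0,1,2,3,4 taken -> place at 5.
Table: [31, 892, 163, 881, 928, 119, —, —, —, 449, 581]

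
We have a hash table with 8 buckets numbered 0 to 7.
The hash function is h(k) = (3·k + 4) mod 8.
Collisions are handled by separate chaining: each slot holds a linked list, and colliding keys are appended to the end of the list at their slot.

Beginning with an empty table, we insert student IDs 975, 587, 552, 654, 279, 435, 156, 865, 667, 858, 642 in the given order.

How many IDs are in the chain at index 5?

3

975 → bucket 1
587 → bucket 5
552 → bucket 4
654 → bucket 6
279 → bucket 1 (collision)
435 → bucket 5 (collision)
156 → bucket 0
865 → bucket 7
667 → bucket 5 (collision)
858 → bucket 2
642 → bucket 2 (collision)
Final buckets:
0: 156
1: 975 -> 279
2: 858 -> 642
3: ∅
4: 552
5: 587 -> 435 -> 667
6: 654
7: 865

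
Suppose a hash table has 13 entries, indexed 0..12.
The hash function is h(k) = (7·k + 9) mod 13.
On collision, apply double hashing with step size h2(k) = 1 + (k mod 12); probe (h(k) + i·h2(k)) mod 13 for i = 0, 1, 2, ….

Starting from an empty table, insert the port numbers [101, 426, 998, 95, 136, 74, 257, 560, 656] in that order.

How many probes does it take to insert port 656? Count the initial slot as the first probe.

101 hashes to 1; slot 1 is free → place at 1.
426 hashes to 1, h2=7; 1 taken → place at 8.
998 hashes to 1, h2=3; 1 taken → place at 4.
95 hashes to 11; slot 11 is free → place at 11.
136 hashes to 12; slot 12 is free → place at 12.
74 hashes to 7; slot 7 is free → place at 7.
257 hashes to 1, h2=6; 1,7 taken → place at 0.
560 hashes to 3; slot 3 is free → place at 3.
656 hashes to 12, h2=9; 12,8,4,0 taken → place at 9.
Table: [257, 101, —, 560, 998, —, —, 74, 426, 656, —, 95, 136]

5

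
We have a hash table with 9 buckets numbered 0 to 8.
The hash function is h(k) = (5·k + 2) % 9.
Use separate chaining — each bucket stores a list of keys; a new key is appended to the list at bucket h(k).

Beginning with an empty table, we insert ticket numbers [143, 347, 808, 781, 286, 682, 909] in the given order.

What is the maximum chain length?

143 -> bucket 6
347 -> bucket 0
808 -> bucket 1
781 -> bucket 1 (collision)
286 -> bucket 1 (collision)
682 -> bucket 1 (collision)
909 -> bucket 2
Final buckets:
0: 347
1: 808 -> 781 -> 286 -> 682
2: 909
3: .
4: .
5: .
6: 143
7: .
8: .

4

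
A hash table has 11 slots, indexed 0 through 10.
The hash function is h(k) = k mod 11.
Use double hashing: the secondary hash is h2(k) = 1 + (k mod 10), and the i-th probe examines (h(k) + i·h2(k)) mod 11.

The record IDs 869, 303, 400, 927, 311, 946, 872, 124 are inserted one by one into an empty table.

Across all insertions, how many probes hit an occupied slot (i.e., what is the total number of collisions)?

Insert 869: h=0, slot 0 empty -> index 0.
Insert 303: h=6, slot 6 empty -> index 6.
Insert 400: h=4, slot 4 empty -> index 4.
Insert 927: h=3, slot 3 empty -> index 3.
Insert 311: h=3, h2=2, slot 3 occupied -> index 5.
Insert 946: h=0, h2=7, slot 0 occupied -> index 7.
Insert 872: h=3, h2=3, slots 3,6 occupied -> index 9.
Insert 124: h=3, h2=5, slot 3 occupied -> index 8.
Table: [869, -, -, 927, 400, 311, 303, 946, 124, 872, -]

5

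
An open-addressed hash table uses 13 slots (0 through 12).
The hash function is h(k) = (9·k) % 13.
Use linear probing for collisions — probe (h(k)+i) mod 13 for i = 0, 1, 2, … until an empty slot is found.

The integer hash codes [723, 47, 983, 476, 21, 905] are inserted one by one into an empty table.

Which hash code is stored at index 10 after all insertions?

723 hashes to 7; slot 7 is free -> place at 7.
47 hashes to 7; 7 taken -> place at 8.
983 hashes to 7; 7,8 taken -> place at 9.
476 hashes to 7; 7,8,9 taken -> place at 10.
21 hashes to 7; 7,8,9,10 taken -> place at 11.
905 hashes to 7; 7,8,9,10,11 taken -> place at 12.
Table: [—, —, —, —, —, —, —, 723, 47, 983, 476, 21, 905]

476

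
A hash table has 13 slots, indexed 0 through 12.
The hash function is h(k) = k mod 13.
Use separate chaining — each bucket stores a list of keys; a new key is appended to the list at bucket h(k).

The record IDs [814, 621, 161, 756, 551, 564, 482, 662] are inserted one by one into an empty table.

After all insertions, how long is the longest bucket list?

Insert 814: h=8, bucket 8 empty -> new chain.
Insert 621: h=10, bucket 10 empty -> new chain.
Insert 161: h=5, bucket 5 empty -> new chain.
Insert 756: h=2, bucket 2 empty -> new chain.
Insert 551: h=5, bucket 5 nonempty -> append to chain.
Insert 564: h=5, bucket 5 nonempty -> append to chain.
Insert 482: h=1, bucket 1 empty -> new chain.
Insert 662: h=12, bucket 12 empty -> new chain.
Final buckets:
0: -
1: 482
2: 756
3: -
4: -
5: 161 -> 551 -> 564
6: -
7: -
8: 814
9: -
10: 621
11: -
12: 662

3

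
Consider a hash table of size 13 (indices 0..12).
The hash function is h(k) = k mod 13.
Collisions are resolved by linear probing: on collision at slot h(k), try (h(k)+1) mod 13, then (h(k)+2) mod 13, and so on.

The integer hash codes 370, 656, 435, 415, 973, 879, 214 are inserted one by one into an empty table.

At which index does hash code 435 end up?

8

370: h=6 => slot 6
656: h=6, probe 6,7 => slot 7
435: h=6, probe 6,7,8 => slot 8
415: h=12 => slot 12
973: h=11 => slot 11
879: h=8, probe 8,9 => slot 9
214: h=6, probe 6,7,8,9,10 => slot 10
Table: [_, _, _, _, _, _, 370, 656, 435, 879, 214, 973, 415]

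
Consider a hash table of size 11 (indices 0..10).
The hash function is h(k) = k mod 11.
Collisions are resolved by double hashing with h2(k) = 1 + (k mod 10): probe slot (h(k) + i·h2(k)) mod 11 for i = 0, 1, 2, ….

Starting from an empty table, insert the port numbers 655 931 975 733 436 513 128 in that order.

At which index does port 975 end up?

2

Insert 655: h=6, slot 6 empty => index 6.
Insert 931: h=7, slot 7 empty => index 7.
Insert 975: h=7, h2=6, slot 7 occupied => index 2.
Insert 733: h=7, h2=4, slot 7 occupied => index 0.
Insert 436: h=7, h2=7, slot 7 occupied => index 3.
Insert 513: h=7, h2=4, slots 7,0 occupied => index 4.
Insert 128: h=7, h2=9, slot 7 occupied => index 5.
Table: [733, _, 975, 436, 513, 128, 655, 931, _, _, _]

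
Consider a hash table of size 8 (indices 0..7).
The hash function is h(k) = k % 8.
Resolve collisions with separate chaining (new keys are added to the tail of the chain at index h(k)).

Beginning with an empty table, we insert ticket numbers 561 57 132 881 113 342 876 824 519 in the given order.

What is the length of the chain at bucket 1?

561 → bucket 1
57 → bucket 1 (collision)
132 → bucket 4
881 → bucket 1 (collision)
113 → bucket 1 (collision)
342 → bucket 6
876 → bucket 4 (collision)
824 → bucket 0
519 → bucket 7
Final buckets:
0: 824
1: 561 -> 57 -> 881 -> 113
2: _
3: _
4: 132 -> 876
5: _
6: 342
7: 519

4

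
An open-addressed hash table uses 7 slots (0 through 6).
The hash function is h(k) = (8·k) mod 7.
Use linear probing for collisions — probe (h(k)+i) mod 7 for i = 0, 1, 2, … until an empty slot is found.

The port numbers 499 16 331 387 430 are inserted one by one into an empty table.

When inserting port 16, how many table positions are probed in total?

499: h=2 → slot 2
16: h=2, probe 2,3 → slot 3
331: h=2, probe 2,3,4 → slot 4
387: h=2, probe 2,3,4,5 → slot 5
430: h=3, probe 3,4,5,6 → slot 6
Table: [—, —, 499, 16, 331, 387, 430]

2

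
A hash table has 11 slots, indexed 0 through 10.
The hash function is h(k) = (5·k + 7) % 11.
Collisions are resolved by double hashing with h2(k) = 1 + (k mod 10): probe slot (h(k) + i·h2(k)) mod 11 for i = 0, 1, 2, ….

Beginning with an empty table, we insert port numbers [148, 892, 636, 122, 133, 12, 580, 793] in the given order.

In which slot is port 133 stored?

5

148 hashes to 10; slot 10 is free → place at 10.
892 hashes to 1; slot 1 is free → place at 1.
636 hashes to 8; slot 8 is free → place at 8.
122 hashes to 1, h2=3; 1 taken → place at 4.
133 hashes to 1, h2=4; 1 taken → place at 5.
12 hashes to 1, h2=3; 1,4 taken → place at 7.
580 hashes to 3; slot 3 is free → place at 3.
793 hashes to 1, h2=4; 1,5 taken → place at 9.
Table: [—, 892, —, 580, 122, 133, —, 12, 636, 793, 148]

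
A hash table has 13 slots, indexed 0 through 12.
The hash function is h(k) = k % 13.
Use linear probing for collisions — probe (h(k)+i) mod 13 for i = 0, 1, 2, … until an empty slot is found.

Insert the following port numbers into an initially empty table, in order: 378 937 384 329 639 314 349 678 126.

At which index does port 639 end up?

Insert 378: h=1, slot 1 empty -> index 1.
Insert 937: h=1, slot 1 occupied -> index 2.
Insert 384: h=7, slot 7 empty -> index 7.
Insert 329: h=4, slot 4 empty -> index 4.
Insert 639: h=2, slot 2 occupied -> index 3.
Insert 314: h=2, slots 2,3,4 occupied -> index 5.
Insert 349: h=11, slot 11 empty -> index 11.
Insert 678: h=2, slots 2,3,4,5 occupied -> index 6.
Insert 126: h=9, slot 9 empty -> index 9.
Table: [∅, 378, 937, 639, 329, 314, 678, 384, ∅, 126, ∅, 349, ∅]

3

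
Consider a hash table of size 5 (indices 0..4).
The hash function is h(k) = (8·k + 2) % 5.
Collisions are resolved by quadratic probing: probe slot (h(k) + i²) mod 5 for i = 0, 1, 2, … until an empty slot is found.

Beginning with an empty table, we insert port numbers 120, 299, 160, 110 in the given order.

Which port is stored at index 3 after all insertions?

120 hashes to 2; slot 2 is free -> place at 2.
299 hashes to 4; slot 4 is free -> place at 4.
160 hashes to 2; 2 taken -> place at 3.
110 hashes to 2; 2,3 taken -> place at 1.
Table: [-, 110, 120, 160, 299]

160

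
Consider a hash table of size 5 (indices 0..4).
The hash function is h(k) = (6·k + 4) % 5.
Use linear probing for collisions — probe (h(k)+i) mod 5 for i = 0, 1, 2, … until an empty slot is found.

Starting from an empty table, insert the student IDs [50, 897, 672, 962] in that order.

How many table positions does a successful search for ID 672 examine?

Insert 50: h=4, slot 4 empty -> index 4.
Insert 897: h=1, slot 1 empty -> index 1.
Insert 672: h=1, slot 1 occupied -> index 2.
Insert 962: h=1, slots 1,2 occupied -> index 3.
Table: [-, 897, 672, 962, 50]
Lookup 672: h=1, probe 1,2 → found at 2.

2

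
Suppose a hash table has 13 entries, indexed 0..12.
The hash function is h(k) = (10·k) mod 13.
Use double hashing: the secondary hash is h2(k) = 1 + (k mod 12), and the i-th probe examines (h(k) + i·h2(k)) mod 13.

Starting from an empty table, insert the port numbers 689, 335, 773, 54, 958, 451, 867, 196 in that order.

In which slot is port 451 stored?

2

689 hashes to 0; slot 0 is free -> place at 0.
335 hashes to 9; slot 9 is free -> place at 9.
773 hashes to 8; slot 8 is free -> place at 8.
54 hashes to 7; slot 7 is free -> place at 7.
958 hashes to 12; slot 12 is free -> place at 12.
451 hashes to 12, h2=8; 12,7 taken -> place at 2.
867 hashes to 12, h2=4; 12 taken -> place at 3.
196 hashes to 10; slot 10 is free -> place at 10.
Table: [689, ∅, 451, 867, ∅, ∅, ∅, 54, 773, 335, 196, ∅, 958]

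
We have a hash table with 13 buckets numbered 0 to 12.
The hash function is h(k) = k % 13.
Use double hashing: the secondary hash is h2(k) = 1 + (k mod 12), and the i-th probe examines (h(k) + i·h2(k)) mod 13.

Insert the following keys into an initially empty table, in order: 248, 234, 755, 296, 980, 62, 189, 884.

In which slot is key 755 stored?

Insert 248: h=1, slot 1 empty → index 1.
Insert 234: h=0, slot 0 empty → index 0.
Insert 755: h=1, h2=12, slots 1,0 occupied → index 12.
Insert 296: h=10, slot 10 empty → index 10.
Insert 980: h=5, slot 5 empty → index 5.
Insert 62: h=10, h2=3, slots 10,0 occupied → index 3.
Insert 189: h=7, slot 7 empty → index 7.
Insert 884: h=0, h2=9, slot 0 occupied → index 9.
Table: [234, 248, -, 62, -, 980, -, 189, -, 884, 296, -, 755]

12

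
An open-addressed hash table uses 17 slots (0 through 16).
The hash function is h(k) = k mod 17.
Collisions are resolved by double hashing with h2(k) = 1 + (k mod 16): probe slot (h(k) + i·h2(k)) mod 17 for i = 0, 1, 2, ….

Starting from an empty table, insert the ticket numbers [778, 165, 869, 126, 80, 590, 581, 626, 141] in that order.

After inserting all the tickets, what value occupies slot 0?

626

778: h=13 -> slot 13
165: h=12 -> slot 12
869: h=2 -> slot 2
126: h=7 -> slot 7
80: h=12, h2=1, probe 12,13,14 -> slot 14
590: h=12, h2=15, probe 12,10 -> slot 10
581: h=3 -> slot 3
626: h=14, h2=3, probe 14,0 -> slot 0
141: h=5 -> slot 5
Table: [626, _, 869, 581, _, 141, _, 126, _, _, 590, _, 165, 778, 80, _, _]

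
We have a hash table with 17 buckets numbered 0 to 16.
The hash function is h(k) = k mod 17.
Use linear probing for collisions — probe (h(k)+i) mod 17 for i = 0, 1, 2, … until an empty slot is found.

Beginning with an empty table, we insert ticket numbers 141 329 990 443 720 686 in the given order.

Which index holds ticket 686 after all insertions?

141 hashes to 5; slot 5 is free → place at 5.
329 hashes to 6; slot 6 is free → place at 6.
990 hashes to 4; slot 4 is free → place at 4.
443 hashes to 1; slot 1 is free → place at 1.
720 hashes to 6; 6 taken → place at 7.
686 hashes to 6; 6,7 taken → place at 8.
Table: [_, 443, _, _, 990, 141, 329, 720, 686, _, _, _, _, _, _, _, _]

8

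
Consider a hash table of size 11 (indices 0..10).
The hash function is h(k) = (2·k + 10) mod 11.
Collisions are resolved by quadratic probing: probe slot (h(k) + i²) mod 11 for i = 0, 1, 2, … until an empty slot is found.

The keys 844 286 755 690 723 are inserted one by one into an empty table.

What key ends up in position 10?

286

844: h=4 -> slot 4
286: h=10 -> slot 10
755: h=2 -> slot 2
690: h=4, probe 4,5 -> slot 5
723: h=4, probe 4,5,8 -> slot 8
Table: [-, -, 755, -, 844, 690, -, -, 723, -, 286]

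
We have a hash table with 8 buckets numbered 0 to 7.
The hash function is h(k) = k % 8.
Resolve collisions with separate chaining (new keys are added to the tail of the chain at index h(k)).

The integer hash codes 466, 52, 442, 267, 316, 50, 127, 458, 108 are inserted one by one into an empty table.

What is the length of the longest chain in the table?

4

466 → bucket 2
52 → bucket 4
442 → bucket 2 (collision)
267 → bucket 3
316 → bucket 4 (collision)
50 → bucket 2 (collision)
127 → bucket 7
458 → bucket 2 (collision)
108 → bucket 4 (collision)
Final buckets:
0: _
1: _
2: 466 -> 442 -> 50 -> 458
3: 267
4: 52 -> 316 -> 108
5: _
6: _
7: 127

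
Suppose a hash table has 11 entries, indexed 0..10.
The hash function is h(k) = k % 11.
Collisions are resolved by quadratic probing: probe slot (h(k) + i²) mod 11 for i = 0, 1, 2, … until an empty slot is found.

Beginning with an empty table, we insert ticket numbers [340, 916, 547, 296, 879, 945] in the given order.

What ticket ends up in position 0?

Insert 340: h=10, slot 10 empty → index 10.
Insert 916: h=3, slot 3 empty → index 3.
Insert 547: h=8, slot 8 empty → index 8.
Insert 296: h=10, slot 10 occupied → index 0.
Insert 879: h=10, slots 10,0,3,8 occupied → index 4.
Insert 945: h=10, slots 10,0,3,8,4 occupied → index 2.
Table: [296, ., 945, 916, 879, ., ., ., 547, ., 340]

296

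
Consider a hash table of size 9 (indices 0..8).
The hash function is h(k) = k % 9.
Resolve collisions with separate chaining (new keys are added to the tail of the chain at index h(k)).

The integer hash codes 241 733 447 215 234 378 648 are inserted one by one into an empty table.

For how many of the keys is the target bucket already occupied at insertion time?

2

241 -> bucket 7
733 -> bucket 4
447 -> bucket 6
215 -> bucket 8
234 -> bucket 0
378 -> bucket 0 (collision)
648 -> bucket 0 (collision)
Final buckets:
0: 234 -> 378 -> 648
1: .
2: .
3: .
4: 733
5: .
6: 447
7: 241
8: 215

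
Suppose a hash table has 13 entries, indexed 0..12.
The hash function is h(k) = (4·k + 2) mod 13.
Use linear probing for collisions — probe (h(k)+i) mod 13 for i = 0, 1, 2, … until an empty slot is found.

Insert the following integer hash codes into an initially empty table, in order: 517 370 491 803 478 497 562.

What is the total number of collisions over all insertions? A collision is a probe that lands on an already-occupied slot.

7

517 hashes to 3; slot 3 is free -> place at 3.
370 hashes to 0; slot 0 is free -> place at 0.
491 hashes to 3; 3 taken -> place at 4.
803 hashes to 3; 3,4 taken -> place at 5.
478 hashes to 3; 3,4,5 taken -> place at 6.
497 hashes to 1; slot 1 is free -> place at 1.
562 hashes to 1; 1 taken -> place at 2.
Table: [370, 497, 562, 517, 491, 803, 478, ., ., ., ., ., .]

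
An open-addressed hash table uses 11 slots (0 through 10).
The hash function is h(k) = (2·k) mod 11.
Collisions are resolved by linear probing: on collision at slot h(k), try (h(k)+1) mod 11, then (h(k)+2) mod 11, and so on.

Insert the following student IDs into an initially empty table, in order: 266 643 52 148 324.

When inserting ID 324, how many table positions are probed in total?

266 hashes to 4; slot 4 is free => place at 4.
643 hashes to 10; slot 10 is free => place at 10.
52 hashes to 5; slot 5 is free => place at 5.
148 hashes to 10; 10 taken => place at 0.
324 hashes to 10; 10,0 taken => place at 1.
Table: [148, 324, -, -, 266, 52, -, -, -, -, 643]

3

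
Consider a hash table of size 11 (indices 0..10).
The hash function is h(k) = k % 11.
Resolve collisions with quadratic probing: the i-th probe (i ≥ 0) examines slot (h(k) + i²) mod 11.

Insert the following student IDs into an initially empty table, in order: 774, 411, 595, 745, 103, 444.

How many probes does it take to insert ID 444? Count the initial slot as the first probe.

774 hashes to 4; slot 4 is free => place at 4.
411 hashes to 4; 4 taken => place at 5.
595 hashes to 1; slot 1 is free => place at 1.
745 hashes to 8; slot 8 is free => place at 8.
103 hashes to 4; 4,5,8 taken => place at 2.
444 hashes to 4; 4,5,8,2 taken => place at 9.
Table: [-, 595, 103, -, 774, 411, -, -, 745, 444, -]

5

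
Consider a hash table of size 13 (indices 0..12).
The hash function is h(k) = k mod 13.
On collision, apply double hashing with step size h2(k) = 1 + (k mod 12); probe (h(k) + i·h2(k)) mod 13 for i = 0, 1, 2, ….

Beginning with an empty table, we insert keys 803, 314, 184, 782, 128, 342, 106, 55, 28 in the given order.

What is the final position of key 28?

12

803 hashes to 10; slot 10 is free -> place at 10.
314 hashes to 2; slot 2 is free -> place at 2.
184 hashes to 2, h2=5; 2 taken -> place at 7.
782 hashes to 2, h2=3; 2 taken -> place at 5.
128 hashes to 11; slot 11 is free -> place at 11.
342 hashes to 4; slot 4 is free -> place at 4.
106 hashes to 2, h2=11; 2 taken -> place at 0.
55 hashes to 3; slot 3 is free -> place at 3.
28 hashes to 2, h2=5; 2,7 taken -> place at 12.
Table: [106, _, 314, 55, 342, 782, _, 184, _, _, 803, 128, 28]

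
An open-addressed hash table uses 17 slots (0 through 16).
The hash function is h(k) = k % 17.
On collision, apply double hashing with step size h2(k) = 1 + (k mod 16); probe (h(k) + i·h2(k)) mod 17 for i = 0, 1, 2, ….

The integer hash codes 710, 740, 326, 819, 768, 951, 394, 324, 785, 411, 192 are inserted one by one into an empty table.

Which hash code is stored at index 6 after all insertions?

192

710 hashes to 13; slot 13 is free => place at 13.
740 hashes to 9; slot 9 is free => place at 9.
326 hashes to 3; slot 3 is free => place at 3.
819 hashes to 3, h2=4; 3 taken => place at 7.
768 hashes to 3, h2=1; 3 taken => place at 4.
951 hashes to 16; slot 16 is free => place at 16.
394 hashes to 3, h2=11; 3 taken => place at 14.
324 hashes to 1; slot 1 is free => place at 1.
785 hashes to 3, h2=2; 3 taken => place at 5.
411 hashes to 3, h2=12; 3 taken => place at 15.
192 hashes to 5, h2=1; 5 taken => place at 6.
Table: [., 324, ., 326, 768, 785, 192, 819, ., 740, ., ., ., 710, 394, 411, 951]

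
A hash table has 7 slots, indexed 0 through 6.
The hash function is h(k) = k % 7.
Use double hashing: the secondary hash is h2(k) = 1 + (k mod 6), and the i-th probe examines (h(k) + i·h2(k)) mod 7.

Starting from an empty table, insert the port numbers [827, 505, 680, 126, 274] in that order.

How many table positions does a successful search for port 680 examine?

827: h=1 → slot 1
505: h=1, h2=2, probe 1,3 → slot 3
680: h=1, h2=3, probe 1,4 → slot 4
126: h=0 → slot 0
274: h=1, h2=5, probe 1,6 → slot 6
Table: [126, 827, ., 505, 680, ., 274]
Lookup 680: h=1, h2=3, probe 1,4 → found at 4.

2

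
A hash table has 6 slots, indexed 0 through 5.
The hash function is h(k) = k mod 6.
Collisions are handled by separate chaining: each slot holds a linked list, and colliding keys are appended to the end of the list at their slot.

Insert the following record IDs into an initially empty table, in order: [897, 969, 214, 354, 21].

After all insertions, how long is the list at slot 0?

Insert 897: h=3, bucket 3 empty → new chain.
Insert 969: h=3, bucket 3 nonempty → append to chain.
Insert 214: h=4, bucket 4 empty → new chain.
Insert 354: h=0, bucket 0 empty → new chain.
Insert 21: h=3, bucket 3 nonempty → append to chain.
Final buckets:
0: 354
1: —
2: —
3: 897 -> 969 -> 21
4: 214
5: —

1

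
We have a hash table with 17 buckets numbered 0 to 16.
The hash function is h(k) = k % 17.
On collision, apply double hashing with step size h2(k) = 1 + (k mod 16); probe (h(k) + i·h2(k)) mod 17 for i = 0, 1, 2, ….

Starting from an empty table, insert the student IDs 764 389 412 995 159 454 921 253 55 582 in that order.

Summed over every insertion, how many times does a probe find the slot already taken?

10

764 hashes to 16; slot 16 is free => place at 16.
389 hashes to 15; slot 15 is free => place at 15.
412 hashes to 4; slot 4 is free => place at 4.
995 hashes to 9; slot 9 is free => place at 9.
159 hashes to 6; slot 6 is free => place at 6.
454 hashes to 12; slot 12 is free => place at 12.
921 hashes to 3; slot 3 is free => place at 3.
253 hashes to 15, h2=14; 15,12,9,6,3 taken => place at 0.
55 hashes to 4, h2=8; 4,12,3 taken => place at 11.
582 hashes to 4, h2=7; 4,11 taken => place at 1.
Table: [253, 582, ., 921, 412, ., 159, ., ., 995, ., 55, 454, ., ., 389, 764]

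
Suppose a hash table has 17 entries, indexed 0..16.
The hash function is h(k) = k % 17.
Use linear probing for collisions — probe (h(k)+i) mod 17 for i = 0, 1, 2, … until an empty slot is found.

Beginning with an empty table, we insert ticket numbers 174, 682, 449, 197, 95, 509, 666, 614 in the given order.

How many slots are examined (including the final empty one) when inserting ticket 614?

174: h=4 -> slot 4
682: h=2 -> slot 2
449: h=7 -> slot 7
197: h=10 -> slot 10
95: h=10, probe 10,11 -> slot 11
509: h=16 -> slot 16
666: h=3 -> slot 3
614: h=2, probe 2,3,4,5 -> slot 5
Table: [., ., 682, 666, 174, 614, ., 449, ., ., 197, 95, ., ., ., ., 509]

4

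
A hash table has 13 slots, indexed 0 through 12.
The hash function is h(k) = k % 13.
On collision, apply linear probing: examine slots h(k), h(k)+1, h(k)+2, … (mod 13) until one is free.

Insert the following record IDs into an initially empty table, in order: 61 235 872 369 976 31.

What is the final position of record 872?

61 hashes to 9; slot 9 is free => place at 9.
235 hashes to 1; slot 1 is free => place at 1.
872 hashes to 1; 1 taken => place at 2.
369 hashes to 5; slot 5 is free => place at 5.
976 hashes to 1; 1,2 taken => place at 3.
31 hashes to 5; 5 taken => place at 6.
Table: [∅, 235, 872, 976, ∅, 369, 31, ∅, ∅, 61, ∅, ∅, ∅]

2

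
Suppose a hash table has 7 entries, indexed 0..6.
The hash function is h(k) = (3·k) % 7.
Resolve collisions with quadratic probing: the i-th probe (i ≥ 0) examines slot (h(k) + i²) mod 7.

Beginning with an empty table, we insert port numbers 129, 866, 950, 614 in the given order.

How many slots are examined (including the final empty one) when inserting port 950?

Insert 129: h=2, slot 2 empty → index 2.
Insert 866: h=1, slot 1 empty → index 1.
Insert 950: h=1, slots 1,2 occupied → index 5.
Insert 614: h=1, slots 1,2,5 occupied → index 3.
Table: [_, 866, 129, 614, _, 950, _]

3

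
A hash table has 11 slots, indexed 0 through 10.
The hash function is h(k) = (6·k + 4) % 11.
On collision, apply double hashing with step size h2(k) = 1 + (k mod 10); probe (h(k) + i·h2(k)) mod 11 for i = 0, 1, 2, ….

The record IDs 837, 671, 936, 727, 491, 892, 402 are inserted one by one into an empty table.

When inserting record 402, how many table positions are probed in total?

837 hashes to 10; slot 10 is free -> place at 10.
671 hashes to 4; slot 4 is free -> place at 4.
936 hashes to 10, h2=7; 10 taken -> place at 6.
727 hashes to 10, h2=8; 10 taken -> place at 7.
491 hashes to 2; slot 2 is free -> place at 2.
892 hashes to 10, h2=3; 10,2 taken -> place at 5.
402 hashes to 7, h2=3; 7,10,2,5 taken -> place at 8.
Table: [—, —, 491, —, 671, 892, 936, 727, 402, —, 837]

5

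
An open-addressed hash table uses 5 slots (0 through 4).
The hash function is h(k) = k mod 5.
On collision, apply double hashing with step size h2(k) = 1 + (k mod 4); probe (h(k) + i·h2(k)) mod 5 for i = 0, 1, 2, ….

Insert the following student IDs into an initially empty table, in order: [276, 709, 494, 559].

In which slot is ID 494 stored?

2

Insert 276: h=1, slot 1 empty -> index 1.
Insert 709: h=4, slot 4 empty -> index 4.
Insert 494: h=4, h2=3, slot 4 occupied -> index 2.
Insert 559: h=4, h2=4, slot 4 occupied -> index 3.
Table: [—, 276, 494, 559, 709]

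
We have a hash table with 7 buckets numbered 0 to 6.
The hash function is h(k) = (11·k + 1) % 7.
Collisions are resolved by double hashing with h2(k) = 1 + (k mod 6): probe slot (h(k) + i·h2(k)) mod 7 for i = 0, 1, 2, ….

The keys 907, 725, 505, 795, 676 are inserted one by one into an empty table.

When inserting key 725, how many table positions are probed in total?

907: h=3 -> slot 3
725: h=3, h2=6, probe 3,2 -> slot 2
505: h=5 -> slot 5
795: h=3, h2=4, probe 3,0 -> slot 0
676: h=3, h2=5, probe 3,1 -> slot 1
Table: [795, 676, 725, 907, ., 505, .]

2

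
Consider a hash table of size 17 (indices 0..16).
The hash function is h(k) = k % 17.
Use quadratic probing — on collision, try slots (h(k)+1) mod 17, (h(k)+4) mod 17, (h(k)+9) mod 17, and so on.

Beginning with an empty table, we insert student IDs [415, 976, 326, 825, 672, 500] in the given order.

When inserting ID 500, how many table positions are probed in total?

3

415: h=7 → slot 7
976: h=7, probe 7,8 → slot 8
326: h=3 → slot 3
825: h=9 → slot 9
672: h=9, probe 9,10 → slot 10
500: h=7, probe 7,8,11 → slot 11
Table: [., ., ., 326, ., ., ., 415, 976, 825, 672, 500, ., ., ., ., .]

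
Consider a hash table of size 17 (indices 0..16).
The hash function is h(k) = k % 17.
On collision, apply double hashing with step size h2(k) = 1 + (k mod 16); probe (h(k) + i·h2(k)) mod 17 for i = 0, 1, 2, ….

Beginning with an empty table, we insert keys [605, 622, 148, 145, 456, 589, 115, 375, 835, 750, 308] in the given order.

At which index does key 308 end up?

7

605 hashes to 10; slot 10 is free -> place at 10.
622 hashes to 10, h2=15; 10 taken -> place at 8.
148 hashes to 12; slot 12 is free -> place at 12.
145 hashes to 9; slot 9 is free -> place at 9.
456 hashes to 14; slot 14 is free -> place at 14.
589 hashes to 11; slot 11 is free -> place at 11.
115 hashes to 13; slot 13 is free -> place at 13.
375 hashes to 1; slot 1 is free -> place at 1.
835 hashes to 2; slot 2 is free -> place at 2.
750 hashes to 2, h2=15; 2 taken -> place at 0.
308 hashes to 2, h2=5; 2 taken -> place at 7.
Table: [750, 375, 835, —, —, —, —, 308, 622, 145, 605, 589, 148, 115, 456, —, —]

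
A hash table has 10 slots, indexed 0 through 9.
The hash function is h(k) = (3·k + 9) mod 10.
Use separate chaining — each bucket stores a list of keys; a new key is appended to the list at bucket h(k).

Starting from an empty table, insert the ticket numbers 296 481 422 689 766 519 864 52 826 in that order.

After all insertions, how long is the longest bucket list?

3

Insert 296: h=7, bucket 7 empty -> new chain.
Insert 481: h=2, bucket 2 empty -> new chain.
Insert 422: h=5, bucket 5 empty -> new chain.
Insert 689: h=6, bucket 6 empty -> new chain.
Insert 766: h=7, bucket 7 nonempty -> append to chain.
Insert 519: h=6, bucket 6 nonempty -> append to chain.
Insert 864: h=1, bucket 1 empty -> new chain.
Insert 52: h=5, bucket 5 nonempty -> append to chain.
Insert 826: h=7, bucket 7 nonempty -> append to chain.
Final buckets:
0: —
1: 864
2: 481
3: —
4: —
5: 422 -> 52
6: 689 -> 519
7: 296 -> 766 -> 826
8: —
9: —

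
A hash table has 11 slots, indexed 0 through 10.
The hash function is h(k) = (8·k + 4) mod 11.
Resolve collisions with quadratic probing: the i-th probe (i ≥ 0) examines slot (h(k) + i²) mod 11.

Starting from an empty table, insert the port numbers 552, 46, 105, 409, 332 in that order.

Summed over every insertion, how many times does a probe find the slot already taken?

6

Insert 552: h=9, slot 9 empty -> index 9.
Insert 46: h=9, slot 9 occupied -> index 10.
Insert 105: h=8, slot 8 empty -> index 8.
Insert 409: h=9, slots 9,10 occupied -> index 2.
Insert 332: h=9, slots 9,10,2 occupied -> index 7.
Table: [—, —, 409, —, —, —, —, 332, 105, 552, 46]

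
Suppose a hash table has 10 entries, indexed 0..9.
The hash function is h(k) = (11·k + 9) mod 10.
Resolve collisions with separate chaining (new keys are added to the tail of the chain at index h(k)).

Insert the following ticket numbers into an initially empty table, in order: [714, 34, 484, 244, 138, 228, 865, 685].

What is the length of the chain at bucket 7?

Insert 714: h=3, bucket 3 empty -> new chain.
Insert 34: h=3, bucket 3 nonempty -> append to chain.
Insert 484: h=3, bucket 3 nonempty -> append to chain.
Insert 244: h=3, bucket 3 nonempty -> append to chain.
Insert 138: h=7, bucket 7 empty -> new chain.
Insert 228: h=7, bucket 7 nonempty -> append to chain.
Insert 865: h=4, bucket 4 empty -> new chain.
Insert 685: h=4, bucket 4 nonempty -> append to chain.
Final buckets:
0: .
1: .
2: .
3: 714 -> 34 -> 484 -> 244
4: 865 -> 685
5: .
6: .
7: 138 -> 228
8: .
9: .

2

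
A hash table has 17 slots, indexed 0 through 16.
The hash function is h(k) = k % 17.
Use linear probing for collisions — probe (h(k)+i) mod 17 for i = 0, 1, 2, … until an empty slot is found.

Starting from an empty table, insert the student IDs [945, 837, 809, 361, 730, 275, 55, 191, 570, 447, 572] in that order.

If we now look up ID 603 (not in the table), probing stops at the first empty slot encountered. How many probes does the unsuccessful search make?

6

945: h=10 => slot 10
837: h=4 => slot 4
809: h=10, probe 10,11 => slot 11
361: h=4, probe 4,5 => slot 5
730: h=16 => slot 16
275: h=3 => slot 3
55: h=4, probe 4,5,6 => slot 6
191: h=4, probe 4,5,6,7 => slot 7
570: h=9 => slot 9
447: h=5, probe 5,6,7,8 => slot 8
572: h=11, probe 11,12 => slot 12
Table: [-, -, -, 275, 837, 361, 55, 191, 447, 570, 945, 809, 572, -, -, -, 730]
Lookup 603: h=8, probe 8,9,10,11,12,13 → slot 13 empty, not found.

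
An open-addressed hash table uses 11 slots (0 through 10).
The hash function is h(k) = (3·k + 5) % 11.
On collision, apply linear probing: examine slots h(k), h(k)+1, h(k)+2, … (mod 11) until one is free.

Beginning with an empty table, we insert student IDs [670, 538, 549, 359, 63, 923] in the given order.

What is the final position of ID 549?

670: h=2 => slot 2
538: h=2, probe 2,3 => slot 3
549: h=2, probe 2,3,4 => slot 4
359: h=4, probe 4,5 => slot 5
63: h=7 => slot 7
923: h=2, probe 2,3,4,5,6 => slot 6
Table: [∅, ∅, 670, 538, 549, 359, 923, 63, ∅, ∅, ∅]

4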